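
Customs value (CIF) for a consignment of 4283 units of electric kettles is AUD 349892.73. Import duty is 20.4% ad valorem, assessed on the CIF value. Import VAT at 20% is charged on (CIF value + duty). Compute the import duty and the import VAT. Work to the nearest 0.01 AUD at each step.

Import duty = 349892.73 × 20.4% = 71378.12
VAT base = CIF + duty = 349892.73 + 71378.12 = 421270.85
Import VAT = 421270.85 × 20% = 84254.17

Import duty: AUD 71378.12; import VAT: AUD 84254.17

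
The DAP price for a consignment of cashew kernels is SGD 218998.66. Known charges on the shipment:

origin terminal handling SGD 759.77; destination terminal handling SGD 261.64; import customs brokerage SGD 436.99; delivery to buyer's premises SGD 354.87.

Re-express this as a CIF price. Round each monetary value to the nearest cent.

Not relevant to the conversion: origin terminal — on the seller under both DAP and CIF; already in the DAP price and stays in the CIF price. brokerage — on the buyer under both terms; not part of either seller's price.
From DAP to CIF, the seller no longer bears: destination terminal, delivery.
CIF price = 218998.66 − 261.64 − 354.87 = 218382.15

CIF price: SGD 218382.15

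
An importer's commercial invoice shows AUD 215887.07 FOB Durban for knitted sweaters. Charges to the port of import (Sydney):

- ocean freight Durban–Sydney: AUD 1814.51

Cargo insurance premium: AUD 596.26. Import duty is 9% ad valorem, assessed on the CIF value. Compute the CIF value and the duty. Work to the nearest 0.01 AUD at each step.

CIF value: AUD 218297.84; import duty: AUD 19646.81

CIF = FOB price + freight + insurance
CIF = 215887.07 + 1814.51 + 596.26 = 218297.84
Import duty = 218297.84 × 9% = 19646.81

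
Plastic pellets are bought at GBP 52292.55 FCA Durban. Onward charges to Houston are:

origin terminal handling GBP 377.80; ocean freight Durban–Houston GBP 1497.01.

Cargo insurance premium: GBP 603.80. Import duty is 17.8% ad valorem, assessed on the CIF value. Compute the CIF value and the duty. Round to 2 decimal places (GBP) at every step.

CIF value: GBP 54771.16; import duty: GBP 9749.27

CIF = FCA price + pre-shipment costs + freight + insurance
CIF = 52292.55 + 377.80 + 1497.01 + 603.80 = 54771.16
Import duty = 54771.16 × 17.8% = 9749.27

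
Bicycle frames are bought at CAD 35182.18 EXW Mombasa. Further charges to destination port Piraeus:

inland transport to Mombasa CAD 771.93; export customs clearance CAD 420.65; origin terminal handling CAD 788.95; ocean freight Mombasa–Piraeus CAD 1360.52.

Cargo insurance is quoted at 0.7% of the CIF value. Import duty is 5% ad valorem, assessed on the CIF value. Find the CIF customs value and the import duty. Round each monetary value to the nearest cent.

Let C be the CIF value. C = EXW price + pre-shipment costs + freight + 0.7% × C
C − 0.7% × C = 35182.18 + 771.93 + 420.65 + 788.95 + 1360.52
0.993 × C = 38524.23
C = 38524.23 / 0.993 = 38795.80
Insurance premium = 0.7% × 38795.80 = 271.57
Import duty = 38795.80 × 5% = 1939.79

CIF value: CAD 38795.80; import duty: CAD 1939.79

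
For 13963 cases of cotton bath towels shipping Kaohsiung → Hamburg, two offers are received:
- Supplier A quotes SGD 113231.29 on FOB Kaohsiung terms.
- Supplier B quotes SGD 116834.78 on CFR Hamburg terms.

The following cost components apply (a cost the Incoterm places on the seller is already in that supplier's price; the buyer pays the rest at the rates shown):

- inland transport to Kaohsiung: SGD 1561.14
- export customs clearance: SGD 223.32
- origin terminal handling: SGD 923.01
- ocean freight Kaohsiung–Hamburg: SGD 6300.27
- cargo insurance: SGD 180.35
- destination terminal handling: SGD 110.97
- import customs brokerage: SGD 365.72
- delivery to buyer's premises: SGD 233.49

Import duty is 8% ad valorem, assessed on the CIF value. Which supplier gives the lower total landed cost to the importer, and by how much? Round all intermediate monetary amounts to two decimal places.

Supplier A (FOB):
CIF value = FOB price + freight + insurance = 113231.29 + 6300.27 + 180.35 = 119711.91
Import duty = 119711.91 × 8% = 9576.95
Buyer bears (A): 6300.27 + 180.35 + 110.97 + 365.72 + 233.49 = 7190.80
Landed cost (A) = invoice 113231.29 + 7190.80 + duty 9576.95 = 129999.04
Supplier B (CFR):
CIF value = CFR price + insurance = 116834.78 + 180.35 = 117015.13
Import duty = 117015.13 × 8% = 9361.21
Buyer bears (B): 180.35 + 110.97 + 365.72 + 233.49 = 890.53
Landed cost (B) = invoice 116834.78 + 890.53 + duty 9361.21 = 127086.52
Difference = |129999.04 − 127086.52| = 2912.52

Supplier B is cheaper by SGD 2912.52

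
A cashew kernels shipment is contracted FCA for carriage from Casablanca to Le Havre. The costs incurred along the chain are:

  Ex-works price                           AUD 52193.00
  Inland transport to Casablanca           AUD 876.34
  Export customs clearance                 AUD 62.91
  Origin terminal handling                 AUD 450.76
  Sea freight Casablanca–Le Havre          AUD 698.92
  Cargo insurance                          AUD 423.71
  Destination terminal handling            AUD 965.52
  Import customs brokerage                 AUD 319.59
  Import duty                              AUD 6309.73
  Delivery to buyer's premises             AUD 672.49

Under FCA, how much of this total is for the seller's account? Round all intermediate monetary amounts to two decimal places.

FCA: the seller delivers export-cleared goods to the carrier; the buyer bears costs from that point.
Seller's account: goods 52193.00 + inland to port 876.34 + export clearance 62.91 = 53132.25
Buyer's account: origin terminal 450.76 + freight 698.92 + insurance 423.71 + destination terminal 965.52 + brokerage 319.59 + duty 6309.73 + delivery 672.49 = 9840.72

Seller's account: AUD 53132.25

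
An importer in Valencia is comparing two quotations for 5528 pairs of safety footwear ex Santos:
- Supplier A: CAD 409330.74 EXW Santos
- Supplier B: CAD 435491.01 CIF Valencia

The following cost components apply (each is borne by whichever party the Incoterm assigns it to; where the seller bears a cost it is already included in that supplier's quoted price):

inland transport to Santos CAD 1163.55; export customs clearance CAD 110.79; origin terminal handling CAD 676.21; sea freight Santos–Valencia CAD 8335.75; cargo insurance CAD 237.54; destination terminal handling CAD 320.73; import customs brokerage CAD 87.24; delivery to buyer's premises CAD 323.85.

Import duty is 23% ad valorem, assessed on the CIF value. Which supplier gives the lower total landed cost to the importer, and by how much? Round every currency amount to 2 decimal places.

Supplier A is cheaper by CAD 19232.81

Supplier A (EXW):
CIF value = EXW price + inland to port + export clearance + origin terminal + freight + insurance = 409330.74 + 1163.55 + 110.79 + 676.21 + 8335.75 + 237.54 = 419854.58
Import duty = 419854.58 × 23% = 96566.55
Buyer bears (A): 1163.55 + 110.79 + 676.21 + 8335.75 + 237.54 + 320.73 + 87.24 + 323.85 = 11255.66
Landed cost (A) = invoice 409330.74 + 11255.66 + duty 96566.55 = 517152.95
Supplier B (CIF):
The CIF price already equals the CIF value: 435491.01
Import duty = 435491.01 × 23% = 100162.93
Buyer bears (B): 320.73 + 87.24 + 323.85 = 731.82
Landed cost (B) = invoice 435491.01 + 731.82 + duty 100162.93 = 536385.76
Difference = |517152.95 − 536385.76| = 19232.81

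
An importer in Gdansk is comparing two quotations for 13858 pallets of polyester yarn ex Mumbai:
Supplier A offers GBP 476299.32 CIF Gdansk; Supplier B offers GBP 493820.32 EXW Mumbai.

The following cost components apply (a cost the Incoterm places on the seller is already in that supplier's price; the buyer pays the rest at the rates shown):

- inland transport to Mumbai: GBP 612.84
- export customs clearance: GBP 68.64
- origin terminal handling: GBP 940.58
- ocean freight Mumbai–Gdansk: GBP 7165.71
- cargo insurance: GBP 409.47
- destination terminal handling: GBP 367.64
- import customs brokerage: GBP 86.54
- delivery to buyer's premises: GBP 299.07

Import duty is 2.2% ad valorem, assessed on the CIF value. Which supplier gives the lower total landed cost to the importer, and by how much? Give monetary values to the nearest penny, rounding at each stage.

Supplier A (CIF):
The CIF price already equals the CIF value: 476299.32
Import duty = 476299.32 × 2.2% = 10478.59
Buyer bears (A): 367.64 + 86.54 + 299.07 = 753.25
Landed cost (A) = invoice 476299.32 + 753.25 + duty 10478.59 = 487531.16
Supplier B (EXW):
CIF value = EXW price + inland to port + export clearance + origin terminal + freight + insurance = 493820.32 + 612.84 + 68.64 + 940.58 + 7165.71 + 409.47 = 503017.56
Import duty = 503017.56 × 2.2% = 11066.39
Buyer bears (B): 612.84 + 68.64 + 940.58 + 7165.71 + 409.47 + 367.64 + 86.54 + 299.07 = 9950.49
Landed cost (B) = invoice 493820.32 + 9950.49 + duty 11066.39 = 514837.20
Difference = |487531.16 − 514837.20| = 27306.04

Supplier A is cheaper by GBP 27306.04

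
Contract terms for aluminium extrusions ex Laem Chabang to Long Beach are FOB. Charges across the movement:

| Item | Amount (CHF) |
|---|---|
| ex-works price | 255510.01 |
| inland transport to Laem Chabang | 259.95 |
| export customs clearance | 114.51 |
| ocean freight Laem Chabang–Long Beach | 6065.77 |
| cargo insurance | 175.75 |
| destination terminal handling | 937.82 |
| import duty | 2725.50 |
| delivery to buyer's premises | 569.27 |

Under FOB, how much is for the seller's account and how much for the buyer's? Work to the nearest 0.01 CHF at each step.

Seller: CHF 255884.47; buyer: CHF 10474.11

FOB: the seller bears costs until goods are on board at the origin port; the buyer bears freight, insurance and all costs thereafter.
Seller's account: goods 255510.01 + inland to port 259.95 + export clearance 114.51 = 255884.47
Buyer's account: freight 6065.77 + insurance 175.75 + destination terminal 937.82 + duty 2725.50 + delivery 569.27 = 10474.11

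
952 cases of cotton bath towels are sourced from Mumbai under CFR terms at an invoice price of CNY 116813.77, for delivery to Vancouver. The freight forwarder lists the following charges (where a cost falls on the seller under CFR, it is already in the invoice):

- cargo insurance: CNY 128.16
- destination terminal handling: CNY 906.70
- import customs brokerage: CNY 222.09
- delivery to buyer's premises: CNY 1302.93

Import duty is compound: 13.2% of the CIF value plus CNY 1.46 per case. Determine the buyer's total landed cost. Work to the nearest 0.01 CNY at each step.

Total landed cost: CNY 136199.90

CFR: the seller pays costs through ocean freight to the destination port, but not insurance.
CIF value = CFR price + insurance = 116813.77 + 128.16 = 116941.93
Ad valorem component: 116941.93 × 13.2% = 15436.33
Specific component: 952 × 1.46 = 1389.92
Import duty = 15436.33 + 1389.92 = 16826.25
Buyer bears: insurance 128.16 + destination terminal 906.70 + brokerage 222.09 + delivery 1302.93 + duty 16826.25 = 19386.13
Landed cost = invoice 116813.77 + 19386.13 = 136199.90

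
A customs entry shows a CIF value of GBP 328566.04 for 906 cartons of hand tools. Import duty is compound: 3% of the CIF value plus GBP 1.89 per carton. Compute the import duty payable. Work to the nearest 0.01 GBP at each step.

Ad valorem component: 328566.04 × 3% = 9856.98
Specific component: 906 × 1.89 = 1712.34
Import duty = 9856.98 + 1712.34 = 11569.32

Import duty: GBP 11569.32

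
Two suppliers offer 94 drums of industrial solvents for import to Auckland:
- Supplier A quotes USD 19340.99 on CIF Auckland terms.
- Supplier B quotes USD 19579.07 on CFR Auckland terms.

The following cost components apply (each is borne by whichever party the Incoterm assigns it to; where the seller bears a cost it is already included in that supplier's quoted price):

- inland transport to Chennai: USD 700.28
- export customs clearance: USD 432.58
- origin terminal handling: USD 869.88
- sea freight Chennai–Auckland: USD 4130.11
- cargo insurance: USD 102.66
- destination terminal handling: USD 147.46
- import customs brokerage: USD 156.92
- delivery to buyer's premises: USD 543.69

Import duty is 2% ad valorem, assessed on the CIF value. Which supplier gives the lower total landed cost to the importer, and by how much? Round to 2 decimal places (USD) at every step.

Supplier A is cheaper by USD 347.55

Supplier A (CIF):
The CIF price already equals the CIF value: 19340.99
Import duty = 19340.99 × 2% = 386.82
Buyer bears (A): 147.46 + 156.92 + 543.69 = 848.07
Landed cost (A) = invoice 19340.99 + 848.07 + duty 386.82 = 20575.88
Supplier B (CFR):
CIF value = CFR price + insurance = 19579.07 + 102.66 = 19681.73
Import duty = 19681.73 × 2% = 393.63
Buyer bears (B): 102.66 + 147.46 + 156.92 + 543.69 = 950.73
Landed cost (B) = invoice 19579.07 + 950.73 + duty 393.63 = 20923.43
Difference = |20575.88 − 20923.43| = 347.55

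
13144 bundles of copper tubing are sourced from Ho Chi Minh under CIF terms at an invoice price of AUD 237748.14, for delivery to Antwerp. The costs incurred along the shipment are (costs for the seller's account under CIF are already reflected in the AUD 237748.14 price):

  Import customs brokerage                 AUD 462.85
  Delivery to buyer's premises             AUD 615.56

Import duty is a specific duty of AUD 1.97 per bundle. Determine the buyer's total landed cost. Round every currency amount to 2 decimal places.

CIF: the seller pays costs through ocean freight and marine insurance to the destination port.
The CIF price already equals the CIF value: 237748.14
Import duty = 13144 × 1.97 = 25893.68
Buyer bears: brokerage 462.85 + delivery 615.56 + duty 25893.68 = 26972.09
Landed cost = invoice 237748.14 + 26972.09 = 264720.23

Total landed cost: AUD 264720.23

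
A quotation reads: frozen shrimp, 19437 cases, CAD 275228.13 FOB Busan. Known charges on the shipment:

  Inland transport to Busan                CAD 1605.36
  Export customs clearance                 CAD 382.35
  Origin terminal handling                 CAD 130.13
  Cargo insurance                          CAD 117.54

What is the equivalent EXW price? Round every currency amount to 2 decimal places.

Not relevant to the conversion: insurance — on the buyer under both terms; not part of either seller's price.
From FOB to EXW, the seller no longer bears: inland to port, export clearance, origin terminal.
EXW price = 275228.13 − 1605.36 − 382.35 − 130.13 = 273110.29

EXW price: CAD 273110.29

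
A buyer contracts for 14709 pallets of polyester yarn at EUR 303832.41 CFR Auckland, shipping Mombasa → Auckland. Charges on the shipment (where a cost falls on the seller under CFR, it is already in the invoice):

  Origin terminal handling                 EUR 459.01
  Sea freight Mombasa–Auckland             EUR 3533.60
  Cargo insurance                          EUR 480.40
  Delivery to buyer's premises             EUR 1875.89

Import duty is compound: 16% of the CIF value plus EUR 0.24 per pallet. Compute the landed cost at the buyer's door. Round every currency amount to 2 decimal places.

Total landed cost: EUR 358408.91

CFR: the seller pays costs through ocean freight to the destination port, but not insurance.
Already in the invoice (seller's account under CFR): origin terminal, freight — exclude.
CIF value = CFR price + insurance = 303832.41 + 480.40 = 304312.81
Ad valorem component: 304312.81 × 16% = 48690.05
Specific component: 14709 × 0.24 = 3530.16
Import duty = 48690.05 + 3530.16 = 52220.21
Buyer bears: insurance 480.40 + delivery 1875.89 + duty 52220.21 = 54576.50
Landed cost = invoice 303832.41 + 54576.50 = 358408.91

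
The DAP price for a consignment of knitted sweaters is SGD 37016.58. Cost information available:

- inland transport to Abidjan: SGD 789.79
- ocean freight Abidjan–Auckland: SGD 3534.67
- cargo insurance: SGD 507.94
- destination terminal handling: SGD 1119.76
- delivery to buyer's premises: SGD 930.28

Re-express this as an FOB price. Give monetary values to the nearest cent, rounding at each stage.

Not relevant to the conversion: inland to port — on the seller under both DAP and FOB; already in the DAP price and stays in the FOB price.
From DAP to FOB, the seller no longer bears: freight, insurance, destination terminal, delivery.
FOB price = 37016.58 − 3534.67 − 507.94 − 1119.76 − 930.28 = 30923.93

FOB price: SGD 30923.93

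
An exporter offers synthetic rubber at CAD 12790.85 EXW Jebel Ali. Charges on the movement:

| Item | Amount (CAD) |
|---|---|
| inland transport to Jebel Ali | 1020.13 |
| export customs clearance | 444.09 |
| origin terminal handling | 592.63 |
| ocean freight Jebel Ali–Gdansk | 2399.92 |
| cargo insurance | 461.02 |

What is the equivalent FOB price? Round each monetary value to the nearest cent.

FOB price: CAD 14847.70

Not relevant to the conversion: insurance, freight — on the buyer under both terms; not part of either seller's price.
From EXW to FOB, the seller additionally bears: inland to port, export clearance, origin terminal.
FOB price = 12790.85 + 1020.13 + 444.09 + 592.63 = 14847.70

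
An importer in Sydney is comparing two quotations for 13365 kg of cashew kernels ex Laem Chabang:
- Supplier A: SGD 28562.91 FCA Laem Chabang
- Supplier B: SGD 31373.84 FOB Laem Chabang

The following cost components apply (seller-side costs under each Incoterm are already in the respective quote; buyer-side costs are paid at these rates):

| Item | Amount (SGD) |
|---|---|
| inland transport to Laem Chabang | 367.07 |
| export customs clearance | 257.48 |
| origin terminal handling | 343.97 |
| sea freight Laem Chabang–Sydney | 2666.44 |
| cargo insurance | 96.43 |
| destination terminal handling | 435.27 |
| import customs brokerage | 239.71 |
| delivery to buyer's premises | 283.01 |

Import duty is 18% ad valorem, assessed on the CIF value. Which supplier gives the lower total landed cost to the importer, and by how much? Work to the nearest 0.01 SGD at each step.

Supplier A (FCA):
CIF value = FCA price + origin terminal + freight + insurance = 28562.91 + 343.97 + 2666.44 + 96.43 = 31669.75
Import duty = 31669.75 × 18% = 5700.56
Buyer bears (A): 343.97 + 2666.44 + 96.43 + 435.27 + 239.71 + 283.01 = 4064.83
Landed cost (A) = invoice 28562.91 + 4064.83 + duty 5700.56 = 38328.30
Supplier B (FOB):
CIF value = FOB price + freight + insurance = 31373.84 + 2666.44 + 96.43 = 34136.71
Import duty = 34136.71 × 18% = 6144.61
Buyer bears (B): 2666.44 + 96.43 + 435.27 + 239.71 + 283.01 = 3720.86
Landed cost (B) = invoice 31373.84 + 3720.86 + duty 6144.61 = 41239.31
Difference = |38328.30 − 41239.31| = 2911.01

Supplier A is cheaper by SGD 2911.01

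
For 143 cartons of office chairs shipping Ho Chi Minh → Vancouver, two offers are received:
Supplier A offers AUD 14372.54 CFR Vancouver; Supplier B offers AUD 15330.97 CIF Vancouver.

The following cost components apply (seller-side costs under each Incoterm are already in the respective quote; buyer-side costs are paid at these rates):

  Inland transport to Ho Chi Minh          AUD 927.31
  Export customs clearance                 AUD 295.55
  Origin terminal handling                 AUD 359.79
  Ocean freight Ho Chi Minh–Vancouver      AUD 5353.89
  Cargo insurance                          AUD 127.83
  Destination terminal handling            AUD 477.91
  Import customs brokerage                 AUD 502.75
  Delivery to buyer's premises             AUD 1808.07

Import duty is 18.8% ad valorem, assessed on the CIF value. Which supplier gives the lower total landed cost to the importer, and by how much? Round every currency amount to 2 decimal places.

Supplier A is cheaper by AUD 986.75

Supplier A (CFR):
CIF value = CFR price + insurance = 14372.54 + 127.83 = 14500.37
Import duty = 14500.37 × 18.8% = 2726.07
Buyer bears (A): 127.83 + 477.91 + 502.75 + 1808.07 = 2916.56
Landed cost (A) = invoice 14372.54 + 2916.56 + duty 2726.07 = 20015.17
Supplier B (CIF):
The CIF price already equals the CIF value: 15330.97
Import duty = 15330.97 × 18.8% = 2882.22
Buyer bears (B): 477.91 + 502.75 + 1808.07 = 2788.73
Landed cost (B) = invoice 15330.97 + 2788.73 + duty 2882.22 = 21001.92
Difference = |20015.17 − 21001.92| = 986.75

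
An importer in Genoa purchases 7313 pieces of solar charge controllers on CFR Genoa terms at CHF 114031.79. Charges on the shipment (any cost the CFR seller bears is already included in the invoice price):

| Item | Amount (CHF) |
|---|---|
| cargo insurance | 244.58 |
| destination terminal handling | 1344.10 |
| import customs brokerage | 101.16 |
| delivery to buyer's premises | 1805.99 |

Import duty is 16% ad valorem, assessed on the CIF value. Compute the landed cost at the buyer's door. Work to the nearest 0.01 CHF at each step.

CFR: the seller pays costs through ocean freight to the destination port, but not insurance.
CIF value = CFR price + insurance = 114031.79 + 244.58 = 114276.37
Import duty = 114276.37 × 16% = 18284.22
Buyer bears: insurance 244.58 + destination terminal 1344.10 + brokerage 101.16 + delivery 1805.99 + duty 18284.22 = 21780.05
Landed cost = invoice 114031.79 + 21780.05 = 135811.84

Total landed cost: CHF 135811.84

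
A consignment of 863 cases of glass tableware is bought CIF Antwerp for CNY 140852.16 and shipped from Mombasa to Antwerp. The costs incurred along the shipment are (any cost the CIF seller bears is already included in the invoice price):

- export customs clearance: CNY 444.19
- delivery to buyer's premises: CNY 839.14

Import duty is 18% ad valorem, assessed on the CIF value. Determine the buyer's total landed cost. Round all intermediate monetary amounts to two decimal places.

Total landed cost: CNY 167044.69

CIF: the seller pays costs through ocean freight and marine insurance to the destination port.
Already in the invoice (seller's account under CIF): export clearance — exclude.
The CIF price already equals the CIF value: 140852.16
Import duty = 140852.16 × 18% = 25353.39
Buyer bears: delivery 839.14 + duty 25353.39 = 26192.53
Landed cost = invoice 140852.16 + 26192.53 = 167044.69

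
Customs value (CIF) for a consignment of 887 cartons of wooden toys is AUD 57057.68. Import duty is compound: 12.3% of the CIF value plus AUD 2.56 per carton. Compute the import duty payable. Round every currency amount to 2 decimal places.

Import duty: AUD 9288.81

Ad valorem component: 57057.68 × 12.3% = 7018.09
Specific component: 887 × 2.56 = 2270.72
Import duty = 7018.09 + 2270.72 = 9288.81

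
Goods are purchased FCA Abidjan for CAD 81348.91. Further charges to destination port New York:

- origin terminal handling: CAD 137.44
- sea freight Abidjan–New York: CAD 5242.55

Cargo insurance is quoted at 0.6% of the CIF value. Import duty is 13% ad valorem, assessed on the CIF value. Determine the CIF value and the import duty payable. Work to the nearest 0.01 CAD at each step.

Let C be the CIF value. C = FCA price + pre-shipment costs + freight + 0.6% × C
C − 0.6% × C = 81348.91 + 137.44 + 5242.55
0.994 × C = 86728.90
C = 86728.90 / 0.994 = 87252.41
Insurance premium = 0.6% × 87252.41 = 523.51
Import duty = 87252.41 × 13% = 11342.81

CIF value: CAD 87252.41; import duty: CAD 11342.81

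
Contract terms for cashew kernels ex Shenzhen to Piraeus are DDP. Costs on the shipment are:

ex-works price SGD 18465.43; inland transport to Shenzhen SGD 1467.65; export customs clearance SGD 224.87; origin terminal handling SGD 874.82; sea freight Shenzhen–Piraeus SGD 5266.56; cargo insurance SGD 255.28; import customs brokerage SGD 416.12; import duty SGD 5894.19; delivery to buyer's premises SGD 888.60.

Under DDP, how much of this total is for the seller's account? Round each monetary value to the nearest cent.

Seller's account: SGD 33753.52

DDP: the seller bears all costs including import duty.
Seller's account: goods 18465.43 + inland to port 1467.65 + export clearance 224.87 + origin terminal 874.82 + freight 5266.56 + insurance 255.28 + brokerage 416.12 + duty 5894.19 + delivery 888.60 = 33753.52
Buyer's account: 0.00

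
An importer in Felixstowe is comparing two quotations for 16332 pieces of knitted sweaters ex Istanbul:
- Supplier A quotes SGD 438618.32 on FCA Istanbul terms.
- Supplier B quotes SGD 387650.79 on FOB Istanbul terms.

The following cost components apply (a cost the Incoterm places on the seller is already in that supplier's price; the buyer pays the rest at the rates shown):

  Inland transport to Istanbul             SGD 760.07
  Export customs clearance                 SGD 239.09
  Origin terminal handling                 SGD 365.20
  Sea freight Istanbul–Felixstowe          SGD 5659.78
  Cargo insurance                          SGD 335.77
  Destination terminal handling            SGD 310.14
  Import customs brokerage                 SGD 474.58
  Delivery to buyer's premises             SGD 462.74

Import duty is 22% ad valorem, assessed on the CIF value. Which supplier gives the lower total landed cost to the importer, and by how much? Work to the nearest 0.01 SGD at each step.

Supplier A (FCA):
CIF value = FCA price + origin terminal + freight + insurance = 438618.32 + 365.20 + 5659.78 + 335.77 = 444979.07
Import duty = 444979.07 × 22% = 97895.40
Buyer bears (A): 365.20 + 5659.78 + 335.77 + 310.14 + 474.58 + 462.74 = 7608.21
Landed cost (A) = invoice 438618.32 + 7608.21 + duty 97895.40 = 544121.93
Supplier B (FOB):
CIF value = FOB price + freight + insurance = 387650.79 + 5659.78 + 335.77 = 393646.34
Import duty = 393646.34 × 22% = 86602.19
Buyer bears (B): 5659.78 + 335.77 + 310.14 + 474.58 + 462.74 = 7243.01
Landed cost (B) = invoice 387650.79 + 7243.01 + duty 86602.19 = 481495.99
Difference = |544121.93 − 481495.99| = 62625.94

Supplier B is cheaper by SGD 62625.94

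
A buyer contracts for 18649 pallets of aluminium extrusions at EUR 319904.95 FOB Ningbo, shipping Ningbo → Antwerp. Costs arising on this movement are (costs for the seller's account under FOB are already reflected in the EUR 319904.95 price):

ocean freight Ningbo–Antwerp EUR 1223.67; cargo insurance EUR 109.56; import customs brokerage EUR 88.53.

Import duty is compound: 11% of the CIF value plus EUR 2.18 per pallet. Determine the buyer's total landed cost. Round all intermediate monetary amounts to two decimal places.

Total landed cost: EUR 397317.73

FOB: the seller bears costs until goods are on board at the origin port; the buyer bears freight, insurance and all costs thereafter.
CIF value = FOB price + freight + insurance = 319904.95 + 1223.67 + 109.56 = 321238.18
Ad valorem component: 321238.18 × 11% = 35336.20
Specific component: 18649 × 2.18 = 40654.82
Import duty = 35336.20 + 40654.82 = 75991.02
Buyer bears: freight 1223.67 + insurance 109.56 + brokerage 88.53 + duty 75991.02 = 77412.78
Landed cost = invoice 319904.95 + 77412.78 = 397317.73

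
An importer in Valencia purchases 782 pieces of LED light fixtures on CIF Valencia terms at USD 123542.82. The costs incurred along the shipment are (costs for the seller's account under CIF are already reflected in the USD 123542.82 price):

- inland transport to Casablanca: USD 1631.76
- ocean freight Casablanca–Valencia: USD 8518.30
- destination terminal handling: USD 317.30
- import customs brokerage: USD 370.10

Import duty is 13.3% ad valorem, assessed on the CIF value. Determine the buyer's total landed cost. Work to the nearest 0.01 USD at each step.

CIF: the seller pays costs through ocean freight and marine insurance to the destination port.
Already in the invoice (seller's account under CIF): inland to port, freight — exclude.
The CIF price already equals the CIF value: 123542.82
Import duty = 123542.82 × 13.3% = 16431.20
Buyer bears: destination terminal 317.30 + brokerage 370.10 + duty 16431.20 = 17118.60
Landed cost = invoice 123542.82 + 17118.60 = 140661.42

Total landed cost: USD 140661.42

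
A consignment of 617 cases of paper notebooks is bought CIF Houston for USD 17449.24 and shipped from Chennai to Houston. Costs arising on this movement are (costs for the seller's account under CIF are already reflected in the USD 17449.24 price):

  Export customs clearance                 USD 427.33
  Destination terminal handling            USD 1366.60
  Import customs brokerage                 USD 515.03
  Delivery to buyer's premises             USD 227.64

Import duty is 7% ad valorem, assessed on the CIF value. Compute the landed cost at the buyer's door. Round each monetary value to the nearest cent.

CIF: the seller pays costs through ocean freight and marine insurance to the destination port.
Already in the invoice (seller's account under CIF): export clearance — exclude.
The CIF price already equals the CIF value: 17449.24
Import duty = 17449.24 × 7% = 1221.45
Buyer bears: destination terminal 1366.60 + brokerage 515.03 + delivery 227.64 + duty 1221.45 = 3330.72
Landed cost = invoice 17449.24 + 3330.72 = 20779.96

Total landed cost: USD 20779.96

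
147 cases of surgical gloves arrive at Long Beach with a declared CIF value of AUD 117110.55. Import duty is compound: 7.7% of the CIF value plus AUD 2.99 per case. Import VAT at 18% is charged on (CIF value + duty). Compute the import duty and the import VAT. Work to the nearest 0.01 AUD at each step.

Ad valorem component: 117110.55 × 7.7% = 9017.51
Specific component: 147 × 2.99 = 439.53
Import duty = 9017.51 + 439.53 = 9457.04
VAT base = CIF + duty = 117110.55 + 9457.04 = 126567.59
Import VAT = 126567.59 × 18% = 22782.17

Import duty: AUD 9457.04; import VAT: AUD 22782.17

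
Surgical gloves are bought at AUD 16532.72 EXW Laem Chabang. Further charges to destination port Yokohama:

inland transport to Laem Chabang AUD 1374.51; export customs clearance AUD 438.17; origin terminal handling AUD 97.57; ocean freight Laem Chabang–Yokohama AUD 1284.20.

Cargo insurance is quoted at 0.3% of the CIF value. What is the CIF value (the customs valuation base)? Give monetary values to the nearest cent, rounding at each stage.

CIF value: AUD 19786.53

Let C be the CIF value. C = EXW price + pre-shipment costs + freight + 0.3% × C
C − 0.3% × C = 16532.72 + 1374.51 + 438.17 + 97.57 + 1284.20
0.997 × C = 19727.17
C = 19727.17 / 0.997 = 19786.53
Insurance premium = 0.3% × 19786.53 = 59.36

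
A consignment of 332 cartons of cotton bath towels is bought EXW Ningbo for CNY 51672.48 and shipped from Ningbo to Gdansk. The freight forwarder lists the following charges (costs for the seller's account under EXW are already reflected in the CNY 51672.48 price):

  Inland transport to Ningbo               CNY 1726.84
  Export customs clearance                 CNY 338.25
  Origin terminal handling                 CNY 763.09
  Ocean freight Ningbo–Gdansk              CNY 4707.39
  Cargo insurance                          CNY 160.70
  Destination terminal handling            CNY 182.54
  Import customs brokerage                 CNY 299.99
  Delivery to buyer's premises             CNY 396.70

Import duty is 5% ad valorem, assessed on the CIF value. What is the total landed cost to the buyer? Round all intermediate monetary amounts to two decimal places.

Total landed cost: CNY 63216.42

EXW: the seller makes goods available at their premises; the buyer bears all onward costs.
CIF value = EXW price + inland to port + export clearance + origin terminal + freight + insurance = 51672.48 + 1726.84 + 338.25 + 763.09 + 4707.39 + 160.70 = 59368.75
Import duty = 59368.75 × 5% = 2968.44
Buyer bears: inland to port 1726.84 + export clearance 338.25 + origin terminal 763.09 + freight 4707.39 + insurance 160.70 + destination terminal 182.54 + brokerage 299.99 + delivery 396.70 + duty 2968.44 = 11543.94
Landed cost = invoice 51672.48 + 11543.94 = 63216.42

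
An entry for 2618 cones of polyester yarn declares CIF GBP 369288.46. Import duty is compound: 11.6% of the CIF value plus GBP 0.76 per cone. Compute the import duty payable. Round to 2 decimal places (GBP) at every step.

Import duty: GBP 44827.14

Ad valorem component: 369288.46 × 11.6% = 42837.46
Specific component: 2618 × 0.76 = 1989.68
Import duty = 42837.46 + 1989.68 = 44827.14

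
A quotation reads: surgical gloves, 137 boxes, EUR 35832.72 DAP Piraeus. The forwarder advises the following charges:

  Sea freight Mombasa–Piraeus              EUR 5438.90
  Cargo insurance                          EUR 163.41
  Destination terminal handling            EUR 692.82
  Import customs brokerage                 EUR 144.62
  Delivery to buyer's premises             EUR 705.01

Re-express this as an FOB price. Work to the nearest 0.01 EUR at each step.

Not relevant to the conversion: brokerage — on the buyer under both terms; not part of either seller's price.
From DAP to FOB, the seller no longer bears: freight, insurance, destination terminal, delivery.
FOB price = 35832.72 − 5438.90 − 163.41 − 692.82 − 705.01 = 28832.58

FOB price: EUR 28832.58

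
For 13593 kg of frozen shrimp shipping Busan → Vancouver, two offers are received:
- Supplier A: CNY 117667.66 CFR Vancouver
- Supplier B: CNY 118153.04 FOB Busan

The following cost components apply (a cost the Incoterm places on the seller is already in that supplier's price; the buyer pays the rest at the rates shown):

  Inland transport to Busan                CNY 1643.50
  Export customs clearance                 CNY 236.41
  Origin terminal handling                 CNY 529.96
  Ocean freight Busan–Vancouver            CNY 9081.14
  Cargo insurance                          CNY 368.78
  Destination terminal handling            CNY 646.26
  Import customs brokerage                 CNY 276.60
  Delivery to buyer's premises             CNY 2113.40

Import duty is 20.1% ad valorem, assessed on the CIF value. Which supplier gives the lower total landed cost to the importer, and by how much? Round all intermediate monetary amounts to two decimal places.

Supplier A (CFR):
CIF value = CFR price + insurance = 117667.66 + 368.78 = 118036.44
Import duty = 118036.44 × 20.1% = 23725.32
Buyer bears (A): 368.78 + 646.26 + 276.60 + 2113.40 = 3405.04
Landed cost (A) = invoice 117667.66 + 3405.04 + duty 23725.32 = 144798.02
Supplier B (FOB):
CIF value = FOB price + freight + insurance = 118153.04 + 9081.14 + 368.78 = 127602.96
Import duty = 127602.96 × 20.1% = 25648.19
Buyer bears (B): 9081.14 + 368.78 + 646.26 + 276.60 + 2113.40 = 12486.18
Landed cost (B) = invoice 118153.04 + 12486.18 + duty 25648.19 = 156287.41
Difference = |144798.02 − 156287.41| = 11489.39

Supplier A is cheaper by CNY 11489.39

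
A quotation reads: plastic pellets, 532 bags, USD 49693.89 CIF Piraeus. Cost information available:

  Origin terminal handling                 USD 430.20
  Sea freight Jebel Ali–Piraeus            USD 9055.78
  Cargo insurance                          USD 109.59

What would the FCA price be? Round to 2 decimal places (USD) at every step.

From CIF to FCA, the seller no longer bears: origin terminal, freight, insurance.
FCA price = 49693.89 − 430.20 − 9055.78 − 109.59 = 40098.32

FCA price: USD 40098.32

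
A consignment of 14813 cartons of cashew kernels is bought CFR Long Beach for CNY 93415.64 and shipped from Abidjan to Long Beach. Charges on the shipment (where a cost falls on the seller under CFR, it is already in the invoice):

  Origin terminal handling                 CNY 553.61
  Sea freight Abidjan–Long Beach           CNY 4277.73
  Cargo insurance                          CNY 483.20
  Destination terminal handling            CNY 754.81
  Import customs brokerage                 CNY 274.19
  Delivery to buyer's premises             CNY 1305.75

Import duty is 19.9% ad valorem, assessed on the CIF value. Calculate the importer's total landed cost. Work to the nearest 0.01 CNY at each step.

Total landed cost: CNY 114919.46

CFR: the seller pays costs through ocean freight to the destination port, but not insurance.
Already in the invoice (seller's account under CFR): origin terminal, freight — exclude.
CIF value = CFR price + insurance = 93415.64 + 483.20 = 93898.84
Import duty = 93898.84 × 19.9% = 18685.87
Buyer bears: insurance 483.20 + destination terminal 754.81 + brokerage 274.19 + delivery 1305.75 + duty 18685.87 = 21503.82
Landed cost = invoice 93415.64 + 21503.82 = 114919.46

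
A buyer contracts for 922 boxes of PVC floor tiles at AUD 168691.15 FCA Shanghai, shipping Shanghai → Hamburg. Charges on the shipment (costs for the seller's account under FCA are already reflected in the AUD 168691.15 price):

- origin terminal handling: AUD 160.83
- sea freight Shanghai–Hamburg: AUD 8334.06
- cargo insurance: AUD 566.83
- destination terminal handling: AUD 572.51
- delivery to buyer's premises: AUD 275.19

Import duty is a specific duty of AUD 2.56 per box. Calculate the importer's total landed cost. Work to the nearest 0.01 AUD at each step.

FCA: the seller delivers export-cleared goods to the carrier; the buyer bears costs from that point.
CIF value = FCA price + origin terminal + freight + insurance = 168691.15 + 160.83 + 8334.06 + 566.83 = 177752.87
Import duty = 922 × 2.56 = 2360.32
Buyer bears: origin terminal 160.83 + freight 8334.06 + insurance 566.83 + destination terminal 572.51 + delivery 275.19 + duty 2360.32 = 12269.74
Landed cost = invoice 168691.15 + 12269.74 = 180960.89

Total landed cost: AUD 180960.89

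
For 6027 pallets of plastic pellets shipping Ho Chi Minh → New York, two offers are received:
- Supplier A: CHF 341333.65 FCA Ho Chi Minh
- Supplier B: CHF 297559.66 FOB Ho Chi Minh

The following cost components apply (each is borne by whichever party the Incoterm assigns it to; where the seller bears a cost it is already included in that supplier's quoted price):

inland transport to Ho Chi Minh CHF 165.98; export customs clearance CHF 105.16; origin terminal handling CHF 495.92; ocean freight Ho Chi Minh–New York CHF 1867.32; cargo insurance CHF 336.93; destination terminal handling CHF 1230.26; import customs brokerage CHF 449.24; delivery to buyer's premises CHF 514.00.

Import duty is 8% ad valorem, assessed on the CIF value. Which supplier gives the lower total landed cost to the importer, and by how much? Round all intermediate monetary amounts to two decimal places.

Supplier A (FCA):
CIF value = FCA price + origin terminal + freight + insurance = 341333.65 + 495.92 + 1867.32 + 336.93 = 344033.82
Import duty = 344033.82 × 8% = 27522.71
Buyer bears (A): 495.92 + 1867.32 + 336.93 + 1230.26 + 449.24 + 514.00 = 4893.67
Landed cost (A) = invoice 341333.65 + 4893.67 + duty 27522.71 = 373750.03
Supplier B (FOB):
CIF value = FOB price + freight + insurance = 297559.66 + 1867.32 + 336.93 = 299763.91
Import duty = 299763.91 × 8% = 23981.11
Buyer bears (B): 1867.32 + 336.93 + 1230.26 + 449.24 + 514.00 = 4397.75
Landed cost (B) = invoice 297559.66 + 4397.75 + duty 23981.11 = 325938.52
Difference = |373750.03 − 325938.52| = 47811.51

Supplier B is cheaper by CHF 47811.51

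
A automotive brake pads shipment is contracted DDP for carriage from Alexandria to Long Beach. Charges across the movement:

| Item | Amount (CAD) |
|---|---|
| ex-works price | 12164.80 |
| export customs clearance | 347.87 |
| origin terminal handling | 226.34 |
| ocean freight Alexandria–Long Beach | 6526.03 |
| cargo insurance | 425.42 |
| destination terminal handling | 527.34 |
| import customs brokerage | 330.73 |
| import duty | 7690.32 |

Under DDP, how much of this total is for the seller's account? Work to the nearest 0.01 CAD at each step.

Seller's account: CAD 28238.85

DDP: the seller bears all costs including import duty.
Seller's account: goods 12164.80 + export clearance 347.87 + origin terminal 226.34 + freight 6526.03 + insurance 425.42 + destination terminal 527.34 + brokerage 330.73 + duty 7690.32 = 28238.85
Buyer's account: 0.00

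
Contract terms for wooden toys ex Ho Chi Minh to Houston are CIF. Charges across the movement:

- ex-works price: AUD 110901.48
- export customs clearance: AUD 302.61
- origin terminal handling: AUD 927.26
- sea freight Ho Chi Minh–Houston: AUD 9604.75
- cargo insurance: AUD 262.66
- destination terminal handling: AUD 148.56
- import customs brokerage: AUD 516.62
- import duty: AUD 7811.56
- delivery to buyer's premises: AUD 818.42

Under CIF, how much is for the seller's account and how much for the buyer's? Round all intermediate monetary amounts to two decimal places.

CIF: the seller pays costs through ocean freight and marine insurance to the destination port.
Seller's account: goods 110901.48 + export clearance 302.61 + origin terminal 927.26 + freight 9604.75 + insurance 262.66 = 121998.76
Buyer's account: destination terminal 148.56 + brokerage 516.62 + duty 7811.56 + delivery 818.42 = 9295.16

Seller: AUD 121998.76; buyer: AUD 9295.16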